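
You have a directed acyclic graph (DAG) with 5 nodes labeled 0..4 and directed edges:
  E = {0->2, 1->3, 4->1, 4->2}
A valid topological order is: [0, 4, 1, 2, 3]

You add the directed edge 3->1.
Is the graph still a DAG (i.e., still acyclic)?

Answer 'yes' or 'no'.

Given toposort: [0, 4, 1, 2, 3]
Position of 3: index 4; position of 1: index 2
New edge 3->1: backward (u after v in old order)
Backward edge: old toposort is now invalid. Check if this creates a cycle.
Does 1 already reach 3? Reachable from 1: [1, 3]. YES -> cycle!
Still a DAG? no

Answer: no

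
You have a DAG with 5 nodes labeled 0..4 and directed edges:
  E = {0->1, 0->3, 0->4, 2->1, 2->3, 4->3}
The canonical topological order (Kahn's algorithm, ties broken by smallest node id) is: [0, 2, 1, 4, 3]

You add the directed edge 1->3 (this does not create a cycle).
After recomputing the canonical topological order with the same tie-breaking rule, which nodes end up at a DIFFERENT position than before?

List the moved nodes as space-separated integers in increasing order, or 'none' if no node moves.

Old toposort: [0, 2, 1, 4, 3]
Added edge 1->3
Recompute Kahn (smallest-id tiebreak):
  initial in-degrees: [0, 2, 0, 4, 1]
  ready (indeg=0): [0, 2]
  pop 0: indeg[1]->1; indeg[3]->3; indeg[4]->0 | ready=[2, 4] | order so far=[0]
  pop 2: indeg[1]->0; indeg[3]->2 | ready=[1, 4] | order so far=[0, 2]
  pop 1: indeg[3]->1 | ready=[4] | order so far=[0, 2, 1]
  pop 4: indeg[3]->0 | ready=[3] | order so far=[0, 2, 1, 4]
  pop 3: no out-edges | ready=[] | order so far=[0, 2, 1, 4, 3]
New canonical toposort: [0, 2, 1, 4, 3]
Compare positions:
  Node 0: index 0 -> 0 (same)
  Node 1: index 2 -> 2 (same)
  Node 2: index 1 -> 1 (same)
  Node 3: index 4 -> 4 (same)
  Node 4: index 3 -> 3 (same)
Nodes that changed position: none

Answer: none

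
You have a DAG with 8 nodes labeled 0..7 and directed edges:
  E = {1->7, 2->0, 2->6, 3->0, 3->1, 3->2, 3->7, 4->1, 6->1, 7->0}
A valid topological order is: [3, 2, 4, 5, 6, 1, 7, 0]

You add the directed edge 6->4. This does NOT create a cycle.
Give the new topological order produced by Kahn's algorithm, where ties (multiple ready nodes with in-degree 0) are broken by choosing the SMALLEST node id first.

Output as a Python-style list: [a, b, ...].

Answer: [3, 2, 5, 6, 4, 1, 7, 0]

Derivation:
Old toposort: [3, 2, 4, 5, 6, 1, 7, 0]
Added edge: 6->4
Position of 6 (4) > position of 4 (2). Must reorder: 6 must now come before 4.
Run Kahn's algorithm (break ties by smallest node id):
  initial in-degrees: [3, 3, 1, 0, 1, 0, 1, 2]
  ready (indeg=0): [3, 5]
  pop 3: indeg[0]->2; indeg[1]->2; indeg[2]->0; indeg[7]->1 | ready=[2, 5] | order so far=[3]
  pop 2: indeg[0]->1; indeg[6]->0 | ready=[5, 6] | order so far=[3, 2]
  pop 5: no out-edges | ready=[6] | order so far=[3, 2, 5]
  pop 6: indeg[1]->1; indeg[4]->0 | ready=[4] | order so far=[3, 2, 5, 6]
  pop 4: indeg[1]->0 | ready=[1] | order so far=[3, 2, 5, 6, 4]
  pop 1: indeg[7]->0 | ready=[7] | order so far=[3, 2, 5, 6, 4, 1]
  pop 7: indeg[0]->0 | ready=[0] | order so far=[3, 2, 5, 6, 4, 1, 7]
  pop 0: no out-edges | ready=[] | order so far=[3, 2, 5, 6, 4, 1, 7, 0]
  Result: [3, 2, 5, 6, 4, 1, 7, 0]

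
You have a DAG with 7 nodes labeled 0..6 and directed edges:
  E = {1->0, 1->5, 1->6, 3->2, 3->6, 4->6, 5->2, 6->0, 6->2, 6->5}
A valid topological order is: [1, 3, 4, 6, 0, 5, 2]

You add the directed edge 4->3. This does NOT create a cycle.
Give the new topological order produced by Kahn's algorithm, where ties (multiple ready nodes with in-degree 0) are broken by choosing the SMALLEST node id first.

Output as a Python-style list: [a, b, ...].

Answer: [1, 4, 3, 6, 0, 5, 2]

Derivation:
Old toposort: [1, 3, 4, 6, 0, 5, 2]
Added edge: 4->3
Position of 4 (2) > position of 3 (1). Must reorder: 4 must now come before 3.
Run Kahn's algorithm (break ties by smallest node id):
  initial in-degrees: [2, 0, 3, 1, 0, 2, 3]
  ready (indeg=0): [1, 4]
  pop 1: indeg[0]->1; indeg[5]->1; indeg[6]->2 | ready=[4] | order so far=[1]
  pop 4: indeg[3]->0; indeg[6]->1 | ready=[3] | order so far=[1, 4]
  pop 3: indeg[2]->2; indeg[6]->0 | ready=[6] | order so far=[1, 4, 3]
  pop 6: indeg[0]->0; indeg[2]->1; indeg[5]->0 | ready=[0, 5] | order so far=[1, 4, 3, 6]
  pop 0: no out-edges | ready=[5] | order so far=[1, 4, 3, 6, 0]
  pop 5: indeg[2]->0 | ready=[2] | order so far=[1, 4, 3, 6, 0, 5]
  pop 2: no out-edges | ready=[] | order so far=[1, 4, 3, 6, 0, 5, 2]
  Result: [1, 4, 3, 6, 0, 5, 2]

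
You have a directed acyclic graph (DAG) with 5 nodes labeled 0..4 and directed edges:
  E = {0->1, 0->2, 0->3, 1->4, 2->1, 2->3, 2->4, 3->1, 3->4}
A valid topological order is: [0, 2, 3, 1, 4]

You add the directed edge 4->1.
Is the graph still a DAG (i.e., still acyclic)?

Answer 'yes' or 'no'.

Given toposort: [0, 2, 3, 1, 4]
Position of 4: index 4; position of 1: index 3
New edge 4->1: backward (u after v in old order)
Backward edge: old toposort is now invalid. Check if this creates a cycle.
Does 1 already reach 4? Reachable from 1: [1, 4]. YES -> cycle!
Still a DAG? no

Answer: no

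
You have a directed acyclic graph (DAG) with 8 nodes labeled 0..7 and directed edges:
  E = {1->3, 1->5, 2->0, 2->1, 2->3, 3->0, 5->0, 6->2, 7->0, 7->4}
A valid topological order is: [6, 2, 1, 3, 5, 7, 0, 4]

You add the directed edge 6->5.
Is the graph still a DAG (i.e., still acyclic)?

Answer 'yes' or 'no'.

Given toposort: [6, 2, 1, 3, 5, 7, 0, 4]
Position of 6: index 0; position of 5: index 4
New edge 6->5: forward
Forward edge: respects the existing order. Still a DAG, same toposort still valid.
Still a DAG? yes

Answer: yes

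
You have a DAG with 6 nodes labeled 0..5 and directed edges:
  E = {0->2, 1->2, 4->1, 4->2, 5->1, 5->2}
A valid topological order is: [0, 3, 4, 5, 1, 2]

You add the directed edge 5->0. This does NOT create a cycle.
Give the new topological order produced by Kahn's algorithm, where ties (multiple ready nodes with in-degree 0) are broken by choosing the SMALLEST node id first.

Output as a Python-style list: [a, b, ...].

Old toposort: [0, 3, 4, 5, 1, 2]
Added edge: 5->0
Position of 5 (3) > position of 0 (0). Must reorder: 5 must now come before 0.
Run Kahn's algorithm (break ties by smallest node id):
  initial in-degrees: [1, 2, 4, 0, 0, 0]
  ready (indeg=0): [3, 4, 5]
  pop 3: no out-edges | ready=[4, 5] | order so far=[3]
  pop 4: indeg[1]->1; indeg[2]->3 | ready=[5] | order so far=[3, 4]
  pop 5: indeg[0]->0; indeg[1]->0; indeg[2]->2 | ready=[0, 1] | order so far=[3, 4, 5]
  pop 0: indeg[2]->1 | ready=[1] | order so far=[3, 4, 5, 0]
  pop 1: indeg[2]->0 | ready=[2] | order so far=[3, 4, 5, 0, 1]
  pop 2: no out-edges | ready=[] | order so far=[3, 4, 5, 0, 1, 2]
  Result: [3, 4, 5, 0, 1, 2]

Answer: [3, 4, 5, 0, 1, 2]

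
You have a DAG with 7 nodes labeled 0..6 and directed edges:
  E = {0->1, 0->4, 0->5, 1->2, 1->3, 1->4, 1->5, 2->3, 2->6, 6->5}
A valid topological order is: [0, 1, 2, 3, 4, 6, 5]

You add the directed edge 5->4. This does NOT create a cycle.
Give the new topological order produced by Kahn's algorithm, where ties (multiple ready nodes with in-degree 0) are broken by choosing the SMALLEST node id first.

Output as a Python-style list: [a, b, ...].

Old toposort: [0, 1, 2, 3, 4, 6, 5]
Added edge: 5->4
Position of 5 (6) > position of 4 (4). Must reorder: 5 must now come before 4.
Run Kahn's algorithm (break ties by smallest node id):
  initial in-degrees: [0, 1, 1, 2, 3, 3, 1]
  ready (indeg=0): [0]
  pop 0: indeg[1]->0; indeg[4]->2; indeg[5]->2 | ready=[1] | order so far=[0]
  pop 1: indeg[2]->0; indeg[3]->1; indeg[4]->1; indeg[5]->1 | ready=[2] | order so far=[0, 1]
  pop 2: indeg[3]->0; indeg[6]->0 | ready=[3, 6] | order so far=[0, 1, 2]
  pop 3: no out-edges | ready=[6] | order so far=[0, 1, 2, 3]
  pop 6: indeg[5]->0 | ready=[5] | order so far=[0, 1, 2, 3, 6]
  pop 5: indeg[4]->0 | ready=[4] | order so far=[0, 1, 2, 3, 6, 5]
  pop 4: no out-edges | ready=[] | order so far=[0, 1, 2, 3, 6, 5, 4]
  Result: [0, 1, 2, 3, 6, 5, 4]

Answer: [0, 1, 2, 3, 6, 5, 4]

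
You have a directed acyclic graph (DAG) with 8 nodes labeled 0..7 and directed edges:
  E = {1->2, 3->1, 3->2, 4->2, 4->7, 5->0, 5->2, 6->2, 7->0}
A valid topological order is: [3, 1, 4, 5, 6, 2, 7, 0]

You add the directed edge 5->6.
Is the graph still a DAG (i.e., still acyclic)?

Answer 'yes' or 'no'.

Given toposort: [3, 1, 4, 5, 6, 2, 7, 0]
Position of 5: index 3; position of 6: index 4
New edge 5->6: forward
Forward edge: respects the existing order. Still a DAG, same toposort still valid.
Still a DAG? yes

Answer: yes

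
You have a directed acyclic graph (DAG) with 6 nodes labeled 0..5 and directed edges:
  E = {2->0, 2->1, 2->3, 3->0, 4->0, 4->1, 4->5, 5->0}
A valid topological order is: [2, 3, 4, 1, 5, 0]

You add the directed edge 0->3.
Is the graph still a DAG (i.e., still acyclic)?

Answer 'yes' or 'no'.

Given toposort: [2, 3, 4, 1, 5, 0]
Position of 0: index 5; position of 3: index 1
New edge 0->3: backward (u after v in old order)
Backward edge: old toposort is now invalid. Check if this creates a cycle.
Does 3 already reach 0? Reachable from 3: [0, 3]. YES -> cycle!
Still a DAG? no

Answer: no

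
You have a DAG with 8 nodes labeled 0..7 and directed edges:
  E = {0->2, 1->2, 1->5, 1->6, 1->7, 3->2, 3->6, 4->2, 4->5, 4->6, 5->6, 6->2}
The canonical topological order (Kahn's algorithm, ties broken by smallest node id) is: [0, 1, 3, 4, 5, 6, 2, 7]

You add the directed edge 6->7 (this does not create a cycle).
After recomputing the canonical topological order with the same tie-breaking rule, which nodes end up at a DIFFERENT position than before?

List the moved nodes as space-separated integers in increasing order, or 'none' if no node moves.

Answer: none

Derivation:
Old toposort: [0, 1, 3, 4, 5, 6, 2, 7]
Added edge 6->7
Recompute Kahn (smallest-id tiebreak):
  initial in-degrees: [0, 0, 5, 0, 0, 2, 4, 2]
  ready (indeg=0): [0, 1, 3, 4]
  pop 0: indeg[2]->4 | ready=[1, 3, 4] | order so far=[0]
  pop 1: indeg[2]->3; indeg[5]->1; indeg[6]->3; indeg[7]->1 | ready=[3, 4] | order so far=[0, 1]
  pop 3: indeg[2]->2; indeg[6]->2 | ready=[4] | order so far=[0, 1, 3]
  pop 4: indeg[2]->1; indeg[5]->0; indeg[6]->1 | ready=[5] | order so far=[0, 1, 3, 4]
  pop 5: indeg[6]->0 | ready=[6] | order so far=[0, 1, 3, 4, 5]
  pop 6: indeg[2]->0; indeg[7]->0 | ready=[2, 7] | order so far=[0, 1, 3, 4, 5, 6]
  pop 2: no out-edges | ready=[7] | order so far=[0, 1, 3, 4, 5, 6, 2]
  pop 7: no out-edges | ready=[] | order so far=[0, 1, 3, 4, 5, 6, 2, 7]
New canonical toposort: [0, 1, 3, 4, 5, 6, 2, 7]
Compare positions:
  Node 0: index 0 -> 0 (same)
  Node 1: index 1 -> 1 (same)
  Node 2: index 6 -> 6 (same)
  Node 3: index 2 -> 2 (same)
  Node 4: index 3 -> 3 (same)
  Node 5: index 4 -> 4 (same)
  Node 6: index 5 -> 5 (same)
  Node 7: index 7 -> 7 (same)
Nodes that changed position: none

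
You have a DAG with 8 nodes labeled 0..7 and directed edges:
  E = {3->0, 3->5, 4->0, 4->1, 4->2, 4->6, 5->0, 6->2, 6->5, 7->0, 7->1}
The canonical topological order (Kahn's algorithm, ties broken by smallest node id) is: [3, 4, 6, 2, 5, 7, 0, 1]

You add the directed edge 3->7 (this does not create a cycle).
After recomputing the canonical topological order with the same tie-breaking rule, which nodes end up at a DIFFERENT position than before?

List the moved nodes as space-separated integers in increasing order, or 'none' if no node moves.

Old toposort: [3, 4, 6, 2, 5, 7, 0, 1]
Added edge 3->7
Recompute Kahn (smallest-id tiebreak):
  initial in-degrees: [4, 2, 2, 0, 0, 2, 1, 1]
  ready (indeg=0): [3, 4]
  pop 3: indeg[0]->3; indeg[5]->1; indeg[7]->0 | ready=[4, 7] | order so far=[3]
  pop 4: indeg[0]->2; indeg[1]->1; indeg[2]->1; indeg[6]->0 | ready=[6, 7] | order so far=[3, 4]
  pop 6: indeg[2]->0; indeg[5]->0 | ready=[2, 5, 7] | order so far=[3, 4, 6]
  pop 2: no out-edges | ready=[5, 7] | order so far=[3, 4, 6, 2]
  pop 5: indeg[0]->1 | ready=[7] | order so far=[3, 4, 6, 2, 5]
  pop 7: indeg[0]->0; indeg[1]->0 | ready=[0, 1] | order so far=[3, 4, 6, 2, 5, 7]
  pop 0: no out-edges | ready=[1] | order so far=[3, 4, 6, 2, 5, 7, 0]
  pop 1: no out-edges | ready=[] | order so far=[3, 4, 6, 2, 5, 7, 0, 1]
New canonical toposort: [3, 4, 6, 2, 5, 7, 0, 1]
Compare positions:
  Node 0: index 6 -> 6 (same)
  Node 1: index 7 -> 7 (same)
  Node 2: index 3 -> 3 (same)
  Node 3: index 0 -> 0 (same)
  Node 4: index 1 -> 1 (same)
  Node 5: index 4 -> 4 (same)
  Node 6: index 2 -> 2 (same)
  Node 7: index 5 -> 5 (same)
Nodes that changed position: none

Answer: none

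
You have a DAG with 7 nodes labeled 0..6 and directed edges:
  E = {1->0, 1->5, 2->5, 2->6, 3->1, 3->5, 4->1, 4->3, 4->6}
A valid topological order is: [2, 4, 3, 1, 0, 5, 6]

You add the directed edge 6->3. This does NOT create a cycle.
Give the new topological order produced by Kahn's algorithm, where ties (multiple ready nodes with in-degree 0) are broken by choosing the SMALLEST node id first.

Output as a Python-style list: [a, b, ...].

Old toposort: [2, 4, 3, 1, 0, 5, 6]
Added edge: 6->3
Position of 6 (6) > position of 3 (2). Must reorder: 6 must now come before 3.
Run Kahn's algorithm (break ties by smallest node id):
  initial in-degrees: [1, 2, 0, 2, 0, 3, 2]
  ready (indeg=0): [2, 4]
  pop 2: indeg[5]->2; indeg[6]->1 | ready=[4] | order so far=[2]
  pop 4: indeg[1]->1; indeg[3]->1; indeg[6]->0 | ready=[6] | order so far=[2, 4]
  pop 6: indeg[3]->0 | ready=[3] | order so far=[2, 4, 6]
  pop 3: indeg[1]->0; indeg[5]->1 | ready=[1] | order so far=[2, 4, 6, 3]
  pop 1: indeg[0]->0; indeg[5]->0 | ready=[0, 5] | order so far=[2, 4, 6, 3, 1]
  pop 0: no out-edges | ready=[5] | order so far=[2, 4, 6, 3, 1, 0]
  pop 5: no out-edges | ready=[] | order so far=[2, 4, 6, 3, 1, 0, 5]
  Result: [2, 4, 6, 3, 1, 0, 5]

Answer: [2, 4, 6, 3, 1, 0, 5]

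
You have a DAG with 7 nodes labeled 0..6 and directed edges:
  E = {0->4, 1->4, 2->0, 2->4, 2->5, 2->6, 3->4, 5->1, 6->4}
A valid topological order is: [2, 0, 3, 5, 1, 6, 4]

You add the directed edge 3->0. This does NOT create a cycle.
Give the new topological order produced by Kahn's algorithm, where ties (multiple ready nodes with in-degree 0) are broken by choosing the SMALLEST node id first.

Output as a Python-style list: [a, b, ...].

Old toposort: [2, 0, 3, 5, 1, 6, 4]
Added edge: 3->0
Position of 3 (2) > position of 0 (1). Must reorder: 3 must now come before 0.
Run Kahn's algorithm (break ties by smallest node id):
  initial in-degrees: [2, 1, 0, 0, 5, 1, 1]
  ready (indeg=0): [2, 3]
  pop 2: indeg[0]->1; indeg[4]->4; indeg[5]->0; indeg[6]->0 | ready=[3, 5, 6] | order so far=[2]
  pop 3: indeg[0]->0; indeg[4]->3 | ready=[0, 5, 6] | order so far=[2, 3]
  pop 0: indeg[4]->2 | ready=[5, 6] | order so far=[2, 3, 0]
  pop 5: indeg[1]->0 | ready=[1, 6] | order so far=[2, 3, 0, 5]
  pop 1: indeg[4]->1 | ready=[6] | order so far=[2, 3, 0, 5, 1]
  pop 6: indeg[4]->0 | ready=[4] | order so far=[2, 3, 0, 5, 1, 6]
  pop 4: no out-edges | ready=[] | order so far=[2, 3, 0, 5, 1, 6, 4]
  Result: [2, 3, 0, 5, 1, 6, 4]

Answer: [2, 3, 0, 5, 1, 6, 4]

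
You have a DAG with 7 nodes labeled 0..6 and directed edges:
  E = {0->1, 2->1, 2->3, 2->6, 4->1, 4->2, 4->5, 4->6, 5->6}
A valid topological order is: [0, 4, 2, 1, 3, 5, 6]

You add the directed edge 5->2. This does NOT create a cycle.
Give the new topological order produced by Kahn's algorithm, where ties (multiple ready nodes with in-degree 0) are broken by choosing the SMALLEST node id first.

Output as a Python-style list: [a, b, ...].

Old toposort: [0, 4, 2, 1, 3, 5, 6]
Added edge: 5->2
Position of 5 (5) > position of 2 (2). Must reorder: 5 must now come before 2.
Run Kahn's algorithm (break ties by smallest node id):
  initial in-degrees: [0, 3, 2, 1, 0, 1, 3]
  ready (indeg=0): [0, 4]
  pop 0: indeg[1]->2 | ready=[4] | order so far=[0]
  pop 4: indeg[1]->1; indeg[2]->1; indeg[5]->0; indeg[6]->2 | ready=[5] | order so far=[0, 4]
  pop 5: indeg[2]->0; indeg[6]->1 | ready=[2] | order so far=[0, 4, 5]
  pop 2: indeg[1]->0; indeg[3]->0; indeg[6]->0 | ready=[1, 3, 6] | order so far=[0, 4, 5, 2]
  pop 1: no out-edges | ready=[3, 6] | order so far=[0, 4, 5, 2, 1]
  pop 3: no out-edges | ready=[6] | order so far=[0, 4, 5, 2, 1, 3]
  pop 6: no out-edges | ready=[] | order so far=[0, 4, 5, 2, 1, 3, 6]
  Result: [0, 4, 5, 2, 1, 3, 6]

Answer: [0, 4, 5, 2, 1, 3, 6]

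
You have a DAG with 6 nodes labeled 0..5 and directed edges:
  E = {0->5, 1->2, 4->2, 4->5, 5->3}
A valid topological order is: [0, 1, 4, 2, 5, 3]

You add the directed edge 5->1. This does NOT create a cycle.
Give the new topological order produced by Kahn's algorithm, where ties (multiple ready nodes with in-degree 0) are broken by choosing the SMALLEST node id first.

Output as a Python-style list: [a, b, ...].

Answer: [0, 4, 5, 1, 2, 3]

Derivation:
Old toposort: [0, 1, 4, 2, 5, 3]
Added edge: 5->1
Position of 5 (4) > position of 1 (1). Must reorder: 5 must now come before 1.
Run Kahn's algorithm (break ties by smallest node id):
  initial in-degrees: [0, 1, 2, 1, 0, 2]
  ready (indeg=0): [0, 4]
  pop 0: indeg[5]->1 | ready=[4] | order so far=[0]
  pop 4: indeg[2]->1; indeg[5]->0 | ready=[5] | order so far=[0, 4]
  pop 5: indeg[1]->0; indeg[3]->0 | ready=[1, 3] | order so far=[0, 4, 5]
  pop 1: indeg[2]->0 | ready=[2, 3] | order so far=[0, 4, 5, 1]
  pop 2: no out-edges | ready=[3] | order so far=[0, 4, 5, 1, 2]
  pop 3: no out-edges | ready=[] | order so far=[0, 4, 5, 1, 2, 3]
  Result: [0, 4, 5, 1, 2, 3]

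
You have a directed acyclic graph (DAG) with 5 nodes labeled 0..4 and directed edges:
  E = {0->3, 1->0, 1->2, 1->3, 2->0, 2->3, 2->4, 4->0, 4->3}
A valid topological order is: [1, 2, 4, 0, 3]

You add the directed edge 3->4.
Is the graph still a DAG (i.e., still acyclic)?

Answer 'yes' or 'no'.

Given toposort: [1, 2, 4, 0, 3]
Position of 3: index 4; position of 4: index 2
New edge 3->4: backward (u after v in old order)
Backward edge: old toposort is now invalid. Check if this creates a cycle.
Does 4 already reach 3? Reachable from 4: [0, 3, 4]. YES -> cycle!
Still a DAG? no

Answer: no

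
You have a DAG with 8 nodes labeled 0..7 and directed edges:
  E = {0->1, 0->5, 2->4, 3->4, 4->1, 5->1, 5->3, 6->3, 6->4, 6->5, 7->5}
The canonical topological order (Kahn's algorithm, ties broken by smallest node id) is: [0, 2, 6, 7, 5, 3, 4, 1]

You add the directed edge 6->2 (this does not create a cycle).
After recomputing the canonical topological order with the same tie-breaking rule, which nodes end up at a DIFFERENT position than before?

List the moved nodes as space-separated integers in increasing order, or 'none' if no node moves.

Answer: 2 6

Derivation:
Old toposort: [0, 2, 6, 7, 5, 3, 4, 1]
Added edge 6->2
Recompute Kahn (smallest-id tiebreak):
  initial in-degrees: [0, 3, 1, 2, 3, 3, 0, 0]
  ready (indeg=0): [0, 6, 7]
  pop 0: indeg[1]->2; indeg[5]->2 | ready=[6, 7] | order so far=[0]
  pop 6: indeg[2]->0; indeg[3]->1; indeg[4]->2; indeg[5]->1 | ready=[2, 7] | order so far=[0, 6]
  pop 2: indeg[4]->1 | ready=[7] | order so far=[0, 6, 2]
  pop 7: indeg[5]->0 | ready=[5] | order so far=[0, 6, 2, 7]
  pop 5: indeg[1]->1; indeg[3]->0 | ready=[3] | order so far=[0, 6, 2, 7, 5]
  pop 3: indeg[4]->0 | ready=[4] | order so far=[0, 6, 2, 7, 5, 3]
  pop 4: indeg[1]->0 | ready=[1] | order so far=[0, 6, 2, 7, 5, 3, 4]
  pop 1: no out-edges | ready=[] | order so far=[0, 6, 2, 7, 5, 3, 4, 1]
New canonical toposort: [0, 6, 2, 7, 5, 3, 4, 1]
Compare positions:
  Node 0: index 0 -> 0 (same)
  Node 1: index 7 -> 7 (same)
  Node 2: index 1 -> 2 (moved)
  Node 3: index 5 -> 5 (same)
  Node 4: index 6 -> 6 (same)
  Node 5: index 4 -> 4 (same)
  Node 6: index 2 -> 1 (moved)
  Node 7: index 3 -> 3 (same)
Nodes that changed position: 2 6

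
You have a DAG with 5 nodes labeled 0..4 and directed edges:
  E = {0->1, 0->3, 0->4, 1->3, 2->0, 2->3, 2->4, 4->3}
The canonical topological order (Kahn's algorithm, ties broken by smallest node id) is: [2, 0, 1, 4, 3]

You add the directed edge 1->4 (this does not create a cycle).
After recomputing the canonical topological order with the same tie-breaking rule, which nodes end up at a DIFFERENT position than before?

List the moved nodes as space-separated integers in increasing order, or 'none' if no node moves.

Old toposort: [2, 0, 1, 4, 3]
Added edge 1->4
Recompute Kahn (smallest-id tiebreak):
  initial in-degrees: [1, 1, 0, 4, 3]
  ready (indeg=0): [2]
  pop 2: indeg[0]->0; indeg[3]->3; indeg[4]->2 | ready=[0] | order so far=[2]
  pop 0: indeg[1]->0; indeg[3]->2; indeg[4]->1 | ready=[1] | order so far=[2, 0]
  pop 1: indeg[3]->1; indeg[4]->0 | ready=[4] | order so far=[2, 0, 1]
  pop 4: indeg[3]->0 | ready=[3] | order so far=[2, 0, 1, 4]
  pop 3: no out-edges | ready=[] | order so far=[2, 0, 1, 4, 3]
New canonical toposort: [2, 0, 1, 4, 3]
Compare positions:
  Node 0: index 1 -> 1 (same)
  Node 1: index 2 -> 2 (same)
  Node 2: index 0 -> 0 (same)
  Node 3: index 4 -> 4 (same)
  Node 4: index 3 -> 3 (same)
Nodes that changed position: none

Answer: none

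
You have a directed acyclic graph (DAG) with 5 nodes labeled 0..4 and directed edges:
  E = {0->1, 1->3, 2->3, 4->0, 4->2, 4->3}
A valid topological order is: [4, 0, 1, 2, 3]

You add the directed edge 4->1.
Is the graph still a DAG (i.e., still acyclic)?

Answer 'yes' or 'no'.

Given toposort: [4, 0, 1, 2, 3]
Position of 4: index 0; position of 1: index 2
New edge 4->1: forward
Forward edge: respects the existing order. Still a DAG, same toposort still valid.
Still a DAG? yes

Answer: yes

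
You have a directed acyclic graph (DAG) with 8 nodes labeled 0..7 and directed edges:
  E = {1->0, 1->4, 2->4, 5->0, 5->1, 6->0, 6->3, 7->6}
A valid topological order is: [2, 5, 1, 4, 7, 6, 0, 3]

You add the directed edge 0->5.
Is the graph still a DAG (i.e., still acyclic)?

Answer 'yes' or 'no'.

Answer: no

Derivation:
Given toposort: [2, 5, 1, 4, 7, 6, 0, 3]
Position of 0: index 6; position of 5: index 1
New edge 0->5: backward (u after v in old order)
Backward edge: old toposort is now invalid. Check if this creates a cycle.
Does 5 already reach 0? Reachable from 5: [0, 1, 4, 5]. YES -> cycle!
Still a DAG? no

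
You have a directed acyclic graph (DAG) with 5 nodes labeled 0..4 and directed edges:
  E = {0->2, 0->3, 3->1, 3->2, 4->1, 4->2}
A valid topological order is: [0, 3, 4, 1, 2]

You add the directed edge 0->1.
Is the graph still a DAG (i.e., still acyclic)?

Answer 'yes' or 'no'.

Answer: yes

Derivation:
Given toposort: [0, 3, 4, 1, 2]
Position of 0: index 0; position of 1: index 3
New edge 0->1: forward
Forward edge: respects the existing order. Still a DAG, same toposort still valid.
Still a DAG? yes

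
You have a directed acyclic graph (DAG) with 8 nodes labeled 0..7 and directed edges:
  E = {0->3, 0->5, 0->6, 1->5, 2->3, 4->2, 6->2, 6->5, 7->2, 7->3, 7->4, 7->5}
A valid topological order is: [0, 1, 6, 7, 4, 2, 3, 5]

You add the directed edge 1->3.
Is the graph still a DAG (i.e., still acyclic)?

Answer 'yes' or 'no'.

Given toposort: [0, 1, 6, 7, 4, 2, 3, 5]
Position of 1: index 1; position of 3: index 6
New edge 1->3: forward
Forward edge: respects the existing order. Still a DAG, same toposort still valid.
Still a DAG? yes

Answer: yes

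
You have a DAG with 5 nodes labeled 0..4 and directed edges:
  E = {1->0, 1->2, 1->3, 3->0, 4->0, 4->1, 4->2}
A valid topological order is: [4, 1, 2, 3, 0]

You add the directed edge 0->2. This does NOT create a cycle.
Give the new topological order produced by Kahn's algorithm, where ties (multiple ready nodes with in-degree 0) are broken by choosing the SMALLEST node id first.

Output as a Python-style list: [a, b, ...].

Answer: [4, 1, 3, 0, 2]

Derivation:
Old toposort: [4, 1, 2, 3, 0]
Added edge: 0->2
Position of 0 (4) > position of 2 (2). Must reorder: 0 must now come before 2.
Run Kahn's algorithm (break ties by smallest node id):
  initial in-degrees: [3, 1, 3, 1, 0]
  ready (indeg=0): [4]
  pop 4: indeg[0]->2; indeg[1]->0; indeg[2]->2 | ready=[1] | order so far=[4]
  pop 1: indeg[0]->1; indeg[2]->1; indeg[3]->0 | ready=[3] | order so far=[4, 1]
  pop 3: indeg[0]->0 | ready=[0] | order so far=[4, 1, 3]
  pop 0: indeg[2]->0 | ready=[2] | order so far=[4, 1, 3, 0]
  pop 2: no out-edges | ready=[] | order so far=[4, 1, 3, 0, 2]
  Result: [4, 1, 3, 0, 2]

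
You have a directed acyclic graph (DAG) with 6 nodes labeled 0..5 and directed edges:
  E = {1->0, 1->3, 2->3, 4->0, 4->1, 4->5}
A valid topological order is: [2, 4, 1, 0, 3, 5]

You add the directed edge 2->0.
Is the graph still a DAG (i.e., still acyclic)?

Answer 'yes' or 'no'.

Answer: yes

Derivation:
Given toposort: [2, 4, 1, 0, 3, 5]
Position of 2: index 0; position of 0: index 3
New edge 2->0: forward
Forward edge: respects the existing order. Still a DAG, same toposort still valid.
Still a DAG? yes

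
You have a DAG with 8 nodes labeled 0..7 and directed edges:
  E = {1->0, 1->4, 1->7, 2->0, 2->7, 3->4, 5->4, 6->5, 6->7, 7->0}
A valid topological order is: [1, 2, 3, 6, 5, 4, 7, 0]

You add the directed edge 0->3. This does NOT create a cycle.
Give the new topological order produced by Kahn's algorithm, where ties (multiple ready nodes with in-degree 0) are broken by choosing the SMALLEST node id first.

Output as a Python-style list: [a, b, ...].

Old toposort: [1, 2, 3, 6, 5, 4, 7, 0]
Added edge: 0->3
Position of 0 (7) > position of 3 (2). Must reorder: 0 must now come before 3.
Run Kahn's algorithm (break ties by smallest node id):
  initial in-degrees: [3, 0, 0, 1, 3, 1, 0, 3]
  ready (indeg=0): [1, 2, 6]
  pop 1: indeg[0]->2; indeg[4]->2; indeg[7]->2 | ready=[2, 6] | order so far=[1]
  pop 2: indeg[0]->1; indeg[7]->1 | ready=[6] | order so far=[1, 2]
  pop 6: indeg[5]->0; indeg[7]->0 | ready=[5, 7] | order so far=[1, 2, 6]
  pop 5: indeg[4]->1 | ready=[7] | order so far=[1, 2, 6, 5]
  pop 7: indeg[0]->0 | ready=[0] | order so far=[1, 2, 6, 5, 7]
  pop 0: indeg[3]->0 | ready=[3] | order so far=[1, 2, 6, 5, 7, 0]
  pop 3: indeg[4]->0 | ready=[4] | order so far=[1, 2, 6, 5, 7, 0, 3]
  pop 4: no out-edges | ready=[] | order so far=[1, 2, 6, 5, 7, 0, 3, 4]
  Result: [1, 2, 6, 5, 7, 0, 3, 4]

Answer: [1, 2, 6, 5, 7, 0, 3, 4]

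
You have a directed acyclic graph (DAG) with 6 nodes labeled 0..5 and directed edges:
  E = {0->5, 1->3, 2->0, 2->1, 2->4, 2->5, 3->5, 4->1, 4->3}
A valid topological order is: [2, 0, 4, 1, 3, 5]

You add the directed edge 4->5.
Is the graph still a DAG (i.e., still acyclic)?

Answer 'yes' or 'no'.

Given toposort: [2, 0, 4, 1, 3, 5]
Position of 4: index 2; position of 5: index 5
New edge 4->5: forward
Forward edge: respects the existing order. Still a DAG, same toposort still valid.
Still a DAG? yes

Answer: yes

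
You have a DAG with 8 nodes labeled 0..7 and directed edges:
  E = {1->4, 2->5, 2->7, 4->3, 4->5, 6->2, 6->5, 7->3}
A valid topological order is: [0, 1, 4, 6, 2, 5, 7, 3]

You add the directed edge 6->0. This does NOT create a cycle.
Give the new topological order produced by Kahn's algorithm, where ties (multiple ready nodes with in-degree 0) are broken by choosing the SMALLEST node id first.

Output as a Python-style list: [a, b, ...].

Old toposort: [0, 1, 4, 6, 2, 5, 7, 3]
Added edge: 6->0
Position of 6 (3) > position of 0 (0). Must reorder: 6 must now come before 0.
Run Kahn's algorithm (break ties by smallest node id):
  initial in-degrees: [1, 0, 1, 2, 1, 3, 0, 1]
  ready (indeg=0): [1, 6]
  pop 1: indeg[4]->0 | ready=[4, 6] | order so far=[1]
  pop 4: indeg[3]->1; indeg[5]->2 | ready=[6] | order so far=[1, 4]
  pop 6: indeg[0]->0; indeg[2]->0; indeg[5]->1 | ready=[0, 2] | order so far=[1, 4, 6]
  pop 0: no out-edges | ready=[2] | order so far=[1, 4, 6, 0]
  pop 2: indeg[5]->0; indeg[7]->0 | ready=[5, 7] | order so far=[1, 4, 6, 0, 2]
  pop 5: no out-edges | ready=[7] | order so far=[1, 4, 6, 0, 2, 5]
  pop 7: indeg[3]->0 | ready=[3] | order so far=[1, 4, 6, 0, 2, 5, 7]
  pop 3: no out-edges | ready=[] | order so far=[1, 4, 6, 0, 2, 5, 7, 3]
  Result: [1, 4, 6, 0, 2, 5, 7, 3]

Answer: [1, 4, 6, 0, 2, 5, 7, 3]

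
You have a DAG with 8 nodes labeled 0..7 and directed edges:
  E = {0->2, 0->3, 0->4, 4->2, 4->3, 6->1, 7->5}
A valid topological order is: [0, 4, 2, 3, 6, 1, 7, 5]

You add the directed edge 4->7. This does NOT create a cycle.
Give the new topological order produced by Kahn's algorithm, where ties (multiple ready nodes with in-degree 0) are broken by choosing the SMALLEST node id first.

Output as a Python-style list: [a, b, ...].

Old toposort: [0, 4, 2, 3, 6, 1, 7, 5]
Added edge: 4->7
Position of 4 (1) < position of 7 (6). Old order still valid.
Run Kahn's algorithm (break ties by smallest node id):
  initial in-degrees: [0, 1, 2, 2, 1, 1, 0, 1]
  ready (indeg=0): [0, 6]
  pop 0: indeg[2]->1; indeg[3]->1; indeg[4]->0 | ready=[4, 6] | order so far=[0]
  pop 4: indeg[2]->0; indeg[3]->0; indeg[7]->0 | ready=[2, 3, 6, 7] | order so far=[0, 4]
  pop 2: no out-edges | ready=[3, 6, 7] | order so far=[0, 4, 2]
  pop 3: no out-edges | ready=[6, 7] | order so far=[0, 4, 2, 3]
  pop 6: indeg[1]->0 | ready=[1, 7] | order so far=[0, 4, 2, 3, 6]
  pop 1: no out-edges | ready=[7] | order so far=[0, 4, 2, 3, 6, 1]
  pop 7: indeg[5]->0 | ready=[5] | order so far=[0, 4, 2, 3, 6, 1, 7]
  pop 5: no out-edges | ready=[] | order so far=[0, 4, 2, 3, 6, 1, 7, 5]
  Result: [0, 4, 2, 3, 6, 1, 7, 5]

Answer: [0, 4, 2, 3, 6, 1, 7, 5]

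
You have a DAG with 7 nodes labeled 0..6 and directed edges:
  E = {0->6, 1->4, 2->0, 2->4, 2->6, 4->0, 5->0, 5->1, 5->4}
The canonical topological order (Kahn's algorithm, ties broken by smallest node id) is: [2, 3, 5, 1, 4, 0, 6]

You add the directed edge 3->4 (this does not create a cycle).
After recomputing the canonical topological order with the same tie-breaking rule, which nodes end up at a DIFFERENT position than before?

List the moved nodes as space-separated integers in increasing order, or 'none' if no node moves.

Old toposort: [2, 3, 5, 1, 4, 0, 6]
Added edge 3->4
Recompute Kahn (smallest-id tiebreak):
  initial in-degrees: [3, 1, 0, 0, 4, 0, 2]
  ready (indeg=0): [2, 3, 5]
  pop 2: indeg[0]->2; indeg[4]->3; indeg[6]->1 | ready=[3, 5] | order so far=[2]
  pop 3: indeg[4]->2 | ready=[5] | order so far=[2, 3]
  pop 5: indeg[0]->1; indeg[1]->0; indeg[4]->1 | ready=[1] | order so far=[2, 3, 5]
  pop 1: indeg[4]->0 | ready=[4] | order so far=[2, 3, 5, 1]
  pop 4: indeg[0]->0 | ready=[0] | order so far=[2, 3, 5, 1, 4]
  pop 0: indeg[6]->0 | ready=[6] | order so far=[2, 3, 5, 1, 4, 0]
  pop 6: no out-edges | ready=[] | order so far=[2, 3, 5, 1, 4, 0, 6]
New canonical toposort: [2, 3, 5, 1, 4, 0, 6]
Compare positions:
  Node 0: index 5 -> 5 (same)
  Node 1: index 3 -> 3 (same)
  Node 2: index 0 -> 0 (same)
  Node 3: index 1 -> 1 (same)
  Node 4: index 4 -> 4 (same)
  Node 5: index 2 -> 2 (same)
  Node 6: index 6 -> 6 (same)
Nodes that changed position: none

Answer: none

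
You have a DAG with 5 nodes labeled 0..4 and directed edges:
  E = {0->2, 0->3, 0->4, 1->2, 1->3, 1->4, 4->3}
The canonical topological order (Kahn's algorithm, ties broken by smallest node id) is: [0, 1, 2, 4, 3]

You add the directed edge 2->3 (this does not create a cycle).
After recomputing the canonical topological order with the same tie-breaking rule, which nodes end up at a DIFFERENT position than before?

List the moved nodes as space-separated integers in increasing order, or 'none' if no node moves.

Old toposort: [0, 1, 2, 4, 3]
Added edge 2->3
Recompute Kahn (smallest-id tiebreak):
  initial in-degrees: [0, 0, 2, 4, 2]
  ready (indeg=0): [0, 1]
  pop 0: indeg[2]->1; indeg[3]->3; indeg[4]->1 | ready=[1] | order so far=[0]
  pop 1: indeg[2]->0; indeg[3]->2; indeg[4]->0 | ready=[2, 4] | order so far=[0, 1]
  pop 2: indeg[3]->1 | ready=[4] | order so far=[0, 1, 2]
  pop 4: indeg[3]->0 | ready=[3] | order so far=[0, 1, 2, 4]
  pop 3: no out-edges | ready=[] | order so far=[0, 1, 2, 4, 3]
New canonical toposort: [0, 1, 2, 4, 3]
Compare positions:
  Node 0: index 0 -> 0 (same)
  Node 1: index 1 -> 1 (same)
  Node 2: index 2 -> 2 (same)
  Node 3: index 4 -> 4 (same)
  Node 4: index 3 -> 3 (same)
Nodes that changed position: none

Answer: none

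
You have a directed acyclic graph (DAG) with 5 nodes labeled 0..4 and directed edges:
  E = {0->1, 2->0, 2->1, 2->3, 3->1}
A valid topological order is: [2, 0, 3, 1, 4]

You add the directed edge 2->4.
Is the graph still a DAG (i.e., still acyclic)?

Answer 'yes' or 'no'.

Answer: yes

Derivation:
Given toposort: [2, 0, 3, 1, 4]
Position of 2: index 0; position of 4: index 4
New edge 2->4: forward
Forward edge: respects the existing order. Still a DAG, same toposort still valid.
Still a DAG? yes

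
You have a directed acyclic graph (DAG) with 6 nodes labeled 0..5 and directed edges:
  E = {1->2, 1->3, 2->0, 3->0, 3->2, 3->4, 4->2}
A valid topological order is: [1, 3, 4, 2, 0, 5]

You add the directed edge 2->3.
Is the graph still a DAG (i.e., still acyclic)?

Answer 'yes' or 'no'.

Answer: no

Derivation:
Given toposort: [1, 3, 4, 2, 0, 5]
Position of 2: index 3; position of 3: index 1
New edge 2->3: backward (u after v in old order)
Backward edge: old toposort is now invalid. Check if this creates a cycle.
Does 3 already reach 2? Reachable from 3: [0, 2, 3, 4]. YES -> cycle!
Still a DAG? no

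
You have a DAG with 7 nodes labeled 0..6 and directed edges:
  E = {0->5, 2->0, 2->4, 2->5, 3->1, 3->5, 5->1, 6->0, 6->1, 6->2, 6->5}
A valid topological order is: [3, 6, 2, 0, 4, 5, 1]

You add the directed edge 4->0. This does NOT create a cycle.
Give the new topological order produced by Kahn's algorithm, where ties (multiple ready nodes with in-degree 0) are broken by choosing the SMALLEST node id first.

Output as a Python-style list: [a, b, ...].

Answer: [3, 6, 2, 4, 0, 5, 1]

Derivation:
Old toposort: [3, 6, 2, 0, 4, 5, 1]
Added edge: 4->0
Position of 4 (4) > position of 0 (3). Must reorder: 4 must now come before 0.
Run Kahn's algorithm (break ties by smallest node id):
  initial in-degrees: [3, 3, 1, 0, 1, 4, 0]
  ready (indeg=0): [3, 6]
  pop 3: indeg[1]->2; indeg[5]->3 | ready=[6] | order so far=[3]
  pop 6: indeg[0]->2; indeg[1]->1; indeg[2]->0; indeg[5]->2 | ready=[2] | order so far=[3, 6]
  pop 2: indeg[0]->1; indeg[4]->0; indeg[5]->1 | ready=[4] | order so far=[3, 6, 2]
  pop 4: indeg[0]->0 | ready=[0] | order so far=[3, 6, 2, 4]
  pop 0: indeg[5]->0 | ready=[5] | order so far=[3, 6, 2, 4, 0]
  pop 5: indeg[1]->0 | ready=[1] | order so far=[3, 6, 2, 4, 0, 5]
  pop 1: no out-edges | ready=[] | order so far=[3, 6, 2, 4, 0, 5, 1]
  Result: [3, 6, 2, 4, 0, 5, 1]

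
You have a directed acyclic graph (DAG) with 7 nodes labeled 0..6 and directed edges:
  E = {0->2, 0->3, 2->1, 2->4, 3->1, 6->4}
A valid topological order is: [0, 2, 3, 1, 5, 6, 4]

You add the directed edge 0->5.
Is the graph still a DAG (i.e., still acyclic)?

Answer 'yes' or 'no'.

Answer: yes

Derivation:
Given toposort: [0, 2, 3, 1, 5, 6, 4]
Position of 0: index 0; position of 5: index 4
New edge 0->5: forward
Forward edge: respects the existing order. Still a DAG, same toposort still valid.
Still a DAG? yes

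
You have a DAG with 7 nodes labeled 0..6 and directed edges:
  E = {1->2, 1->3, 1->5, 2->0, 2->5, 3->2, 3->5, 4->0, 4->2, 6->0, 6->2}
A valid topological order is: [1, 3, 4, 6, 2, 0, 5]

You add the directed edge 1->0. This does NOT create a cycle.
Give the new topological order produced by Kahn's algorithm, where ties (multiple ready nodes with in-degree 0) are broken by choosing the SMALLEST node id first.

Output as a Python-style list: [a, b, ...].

Answer: [1, 3, 4, 6, 2, 0, 5]

Derivation:
Old toposort: [1, 3, 4, 6, 2, 0, 5]
Added edge: 1->0
Position of 1 (0) < position of 0 (5). Old order still valid.
Run Kahn's algorithm (break ties by smallest node id):
  initial in-degrees: [4, 0, 4, 1, 0, 3, 0]
  ready (indeg=0): [1, 4, 6]
  pop 1: indeg[0]->3; indeg[2]->3; indeg[3]->0; indeg[5]->2 | ready=[3, 4, 6] | order so far=[1]
  pop 3: indeg[2]->2; indeg[5]->1 | ready=[4, 6] | order so far=[1, 3]
  pop 4: indeg[0]->2; indeg[2]->1 | ready=[6] | order so far=[1, 3, 4]
  pop 6: indeg[0]->1; indeg[2]->0 | ready=[2] | order so far=[1, 3, 4, 6]
  pop 2: indeg[0]->0; indeg[5]->0 | ready=[0, 5] | order so far=[1, 3, 4, 6, 2]
  pop 0: no out-edges | ready=[5] | order so far=[1, 3, 4, 6, 2, 0]
  pop 5: no out-edges | ready=[] | order so far=[1, 3, 4, 6, 2, 0, 5]
  Result: [1, 3, 4, 6, 2, 0, 5]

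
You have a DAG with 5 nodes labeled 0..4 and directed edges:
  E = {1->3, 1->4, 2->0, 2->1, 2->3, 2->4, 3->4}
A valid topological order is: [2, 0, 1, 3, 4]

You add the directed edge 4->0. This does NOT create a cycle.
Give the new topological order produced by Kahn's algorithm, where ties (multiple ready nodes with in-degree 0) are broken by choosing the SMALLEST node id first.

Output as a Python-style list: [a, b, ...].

Old toposort: [2, 0, 1, 3, 4]
Added edge: 4->0
Position of 4 (4) > position of 0 (1). Must reorder: 4 must now come before 0.
Run Kahn's algorithm (break ties by smallest node id):
  initial in-degrees: [2, 1, 0, 2, 3]
  ready (indeg=0): [2]
  pop 2: indeg[0]->1; indeg[1]->0; indeg[3]->1; indeg[4]->2 | ready=[1] | order so far=[2]
  pop 1: indeg[3]->0; indeg[4]->1 | ready=[3] | order so far=[2, 1]
  pop 3: indeg[4]->0 | ready=[4] | order so far=[2, 1, 3]
  pop 4: indeg[0]->0 | ready=[0] | order so far=[2, 1, 3, 4]
  pop 0: no out-edges | ready=[] | order so far=[2, 1, 3, 4, 0]
  Result: [2, 1, 3, 4, 0]

Answer: [2, 1, 3, 4, 0]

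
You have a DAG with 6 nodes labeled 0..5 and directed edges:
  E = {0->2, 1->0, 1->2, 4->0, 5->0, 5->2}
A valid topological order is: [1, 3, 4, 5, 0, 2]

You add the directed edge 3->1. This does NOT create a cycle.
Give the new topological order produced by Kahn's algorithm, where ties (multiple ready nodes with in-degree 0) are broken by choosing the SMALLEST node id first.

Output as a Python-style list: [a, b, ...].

Old toposort: [1, 3, 4, 5, 0, 2]
Added edge: 3->1
Position of 3 (1) > position of 1 (0). Must reorder: 3 must now come before 1.
Run Kahn's algorithm (break ties by smallest node id):
  initial in-degrees: [3, 1, 3, 0, 0, 0]
  ready (indeg=0): [3, 4, 5]
  pop 3: indeg[1]->0 | ready=[1, 4, 5] | order so far=[3]
  pop 1: indeg[0]->2; indeg[2]->2 | ready=[4, 5] | order so far=[3, 1]
  pop 4: indeg[0]->1 | ready=[5] | order so far=[3, 1, 4]
  pop 5: indeg[0]->0; indeg[2]->1 | ready=[0] | order so far=[3, 1, 4, 5]
  pop 0: indeg[2]->0 | ready=[2] | order so far=[3, 1, 4, 5, 0]
  pop 2: no out-edges | ready=[] | order so far=[3, 1, 4, 5, 0, 2]
  Result: [3, 1, 4, 5, 0, 2]

Answer: [3, 1, 4, 5, 0, 2]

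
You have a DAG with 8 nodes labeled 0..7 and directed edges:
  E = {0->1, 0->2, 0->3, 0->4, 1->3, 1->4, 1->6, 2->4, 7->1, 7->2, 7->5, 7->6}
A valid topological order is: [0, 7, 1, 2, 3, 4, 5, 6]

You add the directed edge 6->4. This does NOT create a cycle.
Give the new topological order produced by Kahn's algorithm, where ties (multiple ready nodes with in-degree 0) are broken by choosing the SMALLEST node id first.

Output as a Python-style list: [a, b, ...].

Old toposort: [0, 7, 1, 2, 3, 4, 5, 6]
Added edge: 6->4
Position of 6 (7) > position of 4 (5). Must reorder: 6 must now come before 4.
Run Kahn's algorithm (break ties by smallest node id):
  initial in-degrees: [0, 2, 2, 2, 4, 1, 2, 0]
  ready (indeg=0): [0, 7]
  pop 0: indeg[1]->1; indeg[2]->1; indeg[3]->1; indeg[4]->3 | ready=[7] | order so far=[0]
  pop 7: indeg[1]->0; indeg[2]->0; indeg[5]->0; indeg[6]->1 | ready=[1, 2, 5] | order so far=[0, 7]
  pop 1: indeg[3]->0; indeg[4]->2; indeg[6]->0 | ready=[2, 3, 5, 6] | order so far=[0, 7, 1]
  pop 2: indeg[4]->1 | ready=[3, 5, 6] | order so far=[0, 7, 1, 2]
  pop 3: no out-edges | ready=[5, 6] | order so far=[0, 7, 1, 2, 3]
  pop 5: no out-edges | ready=[6] | order so far=[0, 7, 1, 2, 3, 5]
  pop 6: indeg[4]->0 | ready=[4] | order so far=[0, 7, 1, 2, 3, 5, 6]
  pop 4: no out-edges | ready=[] | order so far=[0, 7, 1, 2, 3, 5, 6, 4]
  Result: [0, 7, 1, 2, 3, 5, 6, 4]

Answer: [0, 7, 1, 2, 3, 5, 6, 4]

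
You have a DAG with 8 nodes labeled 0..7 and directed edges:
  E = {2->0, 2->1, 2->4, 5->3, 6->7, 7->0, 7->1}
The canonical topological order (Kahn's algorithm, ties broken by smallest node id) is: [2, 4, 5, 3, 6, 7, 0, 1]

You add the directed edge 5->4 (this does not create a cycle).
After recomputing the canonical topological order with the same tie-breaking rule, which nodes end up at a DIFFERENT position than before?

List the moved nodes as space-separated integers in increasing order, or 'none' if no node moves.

Old toposort: [2, 4, 5, 3, 6, 7, 0, 1]
Added edge 5->4
Recompute Kahn (smallest-id tiebreak):
  initial in-degrees: [2, 2, 0, 1, 2, 0, 0, 1]
  ready (indeg=0): [2, 5, 6]
  pop 2: indeg[0]->1; indeg[1]->1; indeg[4]->1 | ready=[5, 6] | order so far=[2]
  pop 5: indeg[3]->0; indeg[4]->0 | ready=[3, 4, 6] | order so far=[2, 5]
  pop 3: no out-edges | ready=[4, 6] | order so far=[2, 5, 3]
  pop 4: no out-edges | ready=[6] | order so far=[2, 5, 3, 4]
  pop 6: indeg[7]->0 | ready=[7] | order so far=[2, 5, 3, 4, 6]
  pop 7: indeg[0]->0; indeg[1]->0 | ready=[0, 1] | order so far=[2, 5, 3, 4, 6, 7]
  pop 0: no out-edges | ready=[1] | order so far=[2, 5, 3, 4, 6, 7, 0]
  pop 1: no out-edges | ready=[] | order so far=[2, 5, 3, 4, 6, 7, 0, 1]
New canonical toposort: [2, 5, 3, 4, 6, 7, 0, 1]
Compare positions:
  Node 0: index 6 -> 6 (same)
  Node 1: index 7 -> 7 (same)
  Node 2: index 0 -> 0 (same)
  Node 3: index 3 -> 2 (moved)
  Node 4: index 1 -> 3 (moved)
  Node 5: index 2 -> 1 (moved)
  Node 6: index 4 -> 4 (same)
  Node 7: index 5 -> 5 (same)
Nodes that changed position: 3 4 5

Answer: 3 4 5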